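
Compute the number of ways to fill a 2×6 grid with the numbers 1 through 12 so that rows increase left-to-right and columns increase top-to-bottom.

132

Standard Young tableaux of shape 2×n are counted by C_n; here n = 6.
C_6 = C(12,6)/7 = 924/7 = 132.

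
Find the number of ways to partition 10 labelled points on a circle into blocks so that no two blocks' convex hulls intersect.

Non-crossing partitions of an n-element set are counted by C_n; here n = 10.
C_10 = C(20,10)/11 = 184756/11 = 16796.

16796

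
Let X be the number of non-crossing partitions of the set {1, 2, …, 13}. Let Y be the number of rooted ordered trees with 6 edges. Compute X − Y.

742768

The non-crossing partitions of [13] form a lattice of size C_13. So X = C_13 = 742900.
A rooted plane tree with 6 edges has 7 nodes, and the count is C_6. So Y = C_6 = 132.
X − Y = 742900 − 132 = 742768.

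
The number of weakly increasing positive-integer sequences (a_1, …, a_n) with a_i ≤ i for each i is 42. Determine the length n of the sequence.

5

Such sub-staircase sequences of length n are counted by C_n; 42 = C_5.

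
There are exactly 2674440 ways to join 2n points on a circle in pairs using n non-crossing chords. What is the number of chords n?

14

Non-crossing pairings of 2n points on a circle are counted by C_n. The Catalan number equal to 2674440 is C_14.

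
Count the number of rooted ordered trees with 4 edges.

A rooted plane tree with 4 edges has 5 nodes, and the count is C_4.
C_4 = C(8,4)/5 = 70/5 = 14.

14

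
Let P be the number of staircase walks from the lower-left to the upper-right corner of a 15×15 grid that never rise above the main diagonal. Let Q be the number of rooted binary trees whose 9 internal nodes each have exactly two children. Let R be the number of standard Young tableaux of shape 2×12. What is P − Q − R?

9481971

Monotone paths in an n×n grid that stay weakly below the diagonal are counted by C_n; here n = 15. So P = C_15 = 9694845.
Full binary trees with n internal nodes are counted by C_n; here n = 9. So Q = C_9 = 4862.
Standard Young tableaux of shape 2×n are counted by C_n; here n = 12. So R = C_12 = 208012.
P − Q − R = 9694845 − 4862 − 208012 = 9481971.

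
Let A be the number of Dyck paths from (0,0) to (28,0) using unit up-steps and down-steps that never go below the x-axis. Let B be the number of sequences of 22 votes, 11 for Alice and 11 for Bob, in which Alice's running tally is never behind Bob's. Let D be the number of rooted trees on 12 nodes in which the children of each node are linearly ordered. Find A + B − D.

2674440

Paths of 14 up- and 14 down-steps that never dip below the axis are Dyck paths; their count is C_14. So A = C_14 = 2674440.
Reading a vote for the leader as '(' and for the other as ')' turns such a sequence into a balanced string of 11 pairs, so the count is C_11. So B = C_11 = 58786.
A rooted plane tree on 12 nodes has 11 edges, and such trees are counted by C_11. So D = C_11 = 58786.
A + B − D = 2674440 + 58786 − 58786 = 2674440.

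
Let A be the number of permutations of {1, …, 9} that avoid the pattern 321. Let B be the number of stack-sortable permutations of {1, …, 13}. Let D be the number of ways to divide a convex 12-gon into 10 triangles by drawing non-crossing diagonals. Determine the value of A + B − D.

For any fixed pattern of length 3, the pattern-avoiding permutations of [9] number C_9. So A = C_9 = 4862.
By Knuth's characterisation, the stack-sortable permutations of length 13 are the 231-avoiders, numbering C_13. So B = C_13 = 742900.
A convex 12-gon is triangulated into 10 triangles, and the number of such triangulations is the Catalan number C_{12−2} = C_10. So D = C_10 = 16796.
A + B − D = 4862 + 742900 − 16796 = 730966.

730966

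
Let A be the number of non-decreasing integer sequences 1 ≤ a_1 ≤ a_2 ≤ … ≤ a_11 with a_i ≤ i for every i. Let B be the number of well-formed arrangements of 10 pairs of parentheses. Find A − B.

41990

Such sub-staircase sequences of length n are counted by C_n; here n = 11. So A = C_11 = 58786.
Balanced strings of n pairs of brackets are counted by C_n; here n = 10. So B = C_10 = 16796.
A − B = 58786 − 16796 = 41990.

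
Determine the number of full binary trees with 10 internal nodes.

Full binary trees with n internal nodes are counted by C_n; here n = 10.
C_10 = C_9 · 2(2·9+1)/(9+2) = 4862 · 38/11 = 16796.

16796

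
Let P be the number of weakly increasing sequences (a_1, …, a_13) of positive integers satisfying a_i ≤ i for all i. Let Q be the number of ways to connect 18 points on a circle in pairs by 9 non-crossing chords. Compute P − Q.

Weakly increasing sequences with a_i ≤ i biject with Dyck paths of semilength 13, so there are C_13. So P = C_13 = 742900.
Non-crossing perfect matchings of 2n points on a circle are counted by C_n; with 18 points, n = 9. So Q = C_9 = 4862.
P − Q = 742900 − 4862 = 738038.

738038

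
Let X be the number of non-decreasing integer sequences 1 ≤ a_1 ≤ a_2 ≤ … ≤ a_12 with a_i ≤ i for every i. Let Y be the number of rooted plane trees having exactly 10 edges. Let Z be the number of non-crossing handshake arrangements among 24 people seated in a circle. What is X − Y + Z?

399228

Weakly increasing sequences with a_i ≤ i biject with Dyck paths of semilength 12, so there are C_12. So X = C_12 = 208012.
Rooted ordered trees with n edges are counted by C_n; here n = 10. So Y = C_10 = 16796.
With 24 = 2·12 people, non-crossing handshake pairings are non-crossing perfect matchings on a circle, counted by C_12. So Z = C_12 = 208012.
X − Y + Z = 208012 − 16796 + 208012 = 399228.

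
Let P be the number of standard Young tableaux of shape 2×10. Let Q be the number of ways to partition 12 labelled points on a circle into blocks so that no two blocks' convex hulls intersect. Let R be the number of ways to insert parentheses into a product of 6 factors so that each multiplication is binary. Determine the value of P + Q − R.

By the hook-length formula (or a Dyck-path bijection), SYT of shape 2×10 number C_10. So P = C_10 = 16796.
The non-crossing partitions of [12] form a lattice of size C_12. So Q = C_12 = 208012.
Ways to associate a product of 6 factors correspond to binary trees on 6 leaves, so the count is C_5. So R = C_5 = 42.
P + Q − R = 16796 + 208012 − 42 = 224766.

224766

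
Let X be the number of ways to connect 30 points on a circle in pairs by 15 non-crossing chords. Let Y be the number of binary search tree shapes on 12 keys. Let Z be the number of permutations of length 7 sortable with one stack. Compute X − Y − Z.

9486404

Pairing 30 circle points by 15 non-crossing chords gives C_15 matchings. So X = C_15 = 9694845.
Binary trees (left/right distinguished) on n nodes are counted by C_n; here n = 12. So Y = C_12 = 208012.
By Knuth's characterisation, the stack-sortable permutations of length 7 are the 231-avoiders, numbering C_7. So Z = C_7 = 429.
X − Y − Z = 9694845 − 208012 − 429 = 9486404.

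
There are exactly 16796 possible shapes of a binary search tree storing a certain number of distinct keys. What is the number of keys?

Binary search tree shapes on n keys are counted by C_n; 16796 = C_10.

10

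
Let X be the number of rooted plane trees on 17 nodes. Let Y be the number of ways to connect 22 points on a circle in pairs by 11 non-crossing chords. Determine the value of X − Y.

Rooted ordered (plane) trees on m nodes have m−1 edges and are counted by C_{m−1}; m = 17 gives C_16. So X = C_16 = 35357670.
Non-crossing perfect matchings of 2n points on a circle are counted by C_n; with 22 points, n = 11. So Y = C_11 = 58786.
X − Y = 35357670 − 58786 = 35298884.

35298884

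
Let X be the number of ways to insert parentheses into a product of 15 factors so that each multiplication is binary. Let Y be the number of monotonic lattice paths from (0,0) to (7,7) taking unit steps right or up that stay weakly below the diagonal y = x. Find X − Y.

2674011

Parenthesizations of m factors correspond to full binary trees with m leaves, counted by C_{m−1}; m = 15 gives C_14. So X = C_14 = 2674440.
Sub-diagonal monotone paths from (0,0) to (7,7) biject with Dyck paths of semilength 7, giving C_7. So Y = C_7 = 429.
X − Y = 2674440 − 429 = 2674011.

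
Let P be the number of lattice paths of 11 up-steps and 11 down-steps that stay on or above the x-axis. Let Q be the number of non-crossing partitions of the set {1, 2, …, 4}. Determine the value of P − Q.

Dyck paths of semilength n (length 2n) are counted by C_n; here n = 11. So P = C_11 = 58786.
Non-crossing partitions of an n-element set are counted by C_n; here n = 4. So Q = C_4 = 14.
P − Q = 58786 − 14 = 58772.

58772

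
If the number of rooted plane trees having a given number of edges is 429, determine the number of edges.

Rooted ordered trees with n edges are counted by C_n; 429 = C_7.

7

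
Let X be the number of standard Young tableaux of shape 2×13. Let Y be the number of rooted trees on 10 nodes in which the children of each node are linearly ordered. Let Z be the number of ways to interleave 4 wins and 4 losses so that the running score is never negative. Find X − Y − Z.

738024

Standard Young tableaux of shape 2×n are counted by C_n; here n = 13. So X = C_13 = 742900.
A rooted plane tree on 10 nodes has 9 edges, and such trees are counted by C_9. So Y = C_9 = 4862.
Reading a vote for the leader as '(' and for the other as ')' turns such a sequence into a balanced string of 4 pairs, so the count is C_4. So Z = C_4 = 14.
X − Y − Z = 742900 − 4862 − 14 = 738024.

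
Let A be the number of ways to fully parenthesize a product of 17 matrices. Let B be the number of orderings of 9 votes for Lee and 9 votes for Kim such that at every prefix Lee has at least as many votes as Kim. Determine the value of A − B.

Bracketing 17 factors into binary products is counted by C_{17−1} = C_16. So A = C_16 = 35357670.
Ballot sequences with n votes each where one side never trails are Dyck words, counted by C_n; here n = 9. So B = C_9 = 4862.
A − B = 35357670 − 4862 = 35352808.

35352808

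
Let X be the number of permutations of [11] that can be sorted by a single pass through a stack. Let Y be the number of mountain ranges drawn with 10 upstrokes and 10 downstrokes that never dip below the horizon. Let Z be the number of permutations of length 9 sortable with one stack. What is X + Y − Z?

70720

By Knuth's characterisation, the stack-sortable permutations of length 11 are the 231-avoiders, numbering C_11. So X = C_11 = 58786.
Dyck paths of semilength n (length 2n) are counted by C_n; here n = 10. So Y = C_10 = 16796.
By Knuth's characterisation, the stack-sortable permutations of length 9 are the 231-avoiders, numbering C_9. So Z = C_9 = 4862.
X + Y − Z = 58786 + 16796 − 4862 = 70720.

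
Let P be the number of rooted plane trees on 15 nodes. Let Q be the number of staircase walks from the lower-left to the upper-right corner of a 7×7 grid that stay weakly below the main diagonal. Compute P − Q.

A rooted plane tree on 15 nodes has 14 edges, and such trees are counted by C_14. So P = C_14 = 2674440.
Monotone paths in an n×n grid that stay weakly below the diagonal are counted by C_n; here n = 7. So Q = C_7 = 429.
P − Q = 2674440 − 429 = 2674011.

2674011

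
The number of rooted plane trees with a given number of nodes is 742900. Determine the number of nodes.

Rooted ordered trees on m nodes are counted by C_{m−1}; 742900 = C_13.
So the index is 13, and the number of nodes is 13 + 1 = 14.

14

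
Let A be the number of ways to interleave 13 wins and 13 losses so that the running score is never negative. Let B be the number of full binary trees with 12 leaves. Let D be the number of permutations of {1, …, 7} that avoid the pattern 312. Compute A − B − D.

683685

Reading a vote for the leader as '(' and for the other as ')' turns such a sequence into a balanced string of 13 pairs, so the count is C_13. So A = C_13 = 742900.
Full binary trees with 12 leaves have 12−1 = 11 internal nodes, so there are C_11 of them. So B = C_11 = 58786.
Permutations of [n] avoiding any single length-3 pattern are counted by C_n; here n = 7. So D = C_7 = 429.
A − B − D = 742900 − 58786 − 429 = 683685.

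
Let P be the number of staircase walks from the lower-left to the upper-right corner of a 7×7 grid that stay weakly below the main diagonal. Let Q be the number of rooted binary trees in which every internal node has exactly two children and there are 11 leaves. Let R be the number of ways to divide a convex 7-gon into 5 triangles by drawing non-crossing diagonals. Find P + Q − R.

Sub-diagonal monotone paths from (0,0) to (7,7) biject with Dyck paths of semilength 7, giving C_7. So P = C_7 = 429.
Full binary trees with 11 leaves have 11−1 = 10 internal nodes, so there are C_10 of them. So Q = C_10 = 16796.
Triangulations of a convex m-gon are counted by C_{m−2}; with m = 7 this is C_5. So R = C_5 = 42.
P + Q − R = 429 + 16796 − 42 = 17183.

17183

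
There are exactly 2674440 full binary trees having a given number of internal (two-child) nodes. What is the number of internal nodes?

14

Full binary trees with n internal nodes are counted by C_n; 2674440 = C_14.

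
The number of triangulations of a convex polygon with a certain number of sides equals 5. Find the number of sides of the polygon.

5

Triangulations of a convex m-gon are counted by C_{m−2}; 5 = C_3.
So m − 2 = 3, giving m = 5 sides.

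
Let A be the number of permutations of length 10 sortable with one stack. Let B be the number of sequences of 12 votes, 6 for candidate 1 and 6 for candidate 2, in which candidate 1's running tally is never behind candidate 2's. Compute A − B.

Stack-sortable permutations are exactly the 231-avoiding ones, counted by C_n; here n = 10. So A = C_10 = 16796.
Reading a vote for the leader as '(' and for the other as ')' turns such a sequence into a balanced string of 6 pairs, so the count is C_6. So B = C_6 = 132.
A − B = 16796 − 132 = 16664.

16664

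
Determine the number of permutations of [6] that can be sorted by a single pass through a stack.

132

By Knuth's characterisation, the stack-sortable permutations of length 6 are the 231-avoiders, numbering C_6.
C_6 = C(12,6)/7 = 924/7 = 132.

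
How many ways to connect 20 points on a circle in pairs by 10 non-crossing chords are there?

Pairing 20 circle points by 10 non-crossing chords gives C_10 matchings.
C_10 = C(20,10)/11 = 184756/11 = 16796.

16796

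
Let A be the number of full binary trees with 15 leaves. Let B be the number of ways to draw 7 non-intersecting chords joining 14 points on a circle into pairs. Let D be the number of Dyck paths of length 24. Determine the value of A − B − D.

Full binary trees with 15 leaves have 15−1 = 14 internal nodes, so there are C_14 of them. So A = C_14 = 2674440.
Pairing 14 circle points by 7 non-crossing chords gives C_7 matchings. So B = C_7 = 429.
Paths of 12 up- and 12 down-steps that never dip below the axis are Dyck paths; their count is C_12. So D = C_12 = 208012.
A − B − D = 2674440 − 429 − 208012 = 2465999.

2465999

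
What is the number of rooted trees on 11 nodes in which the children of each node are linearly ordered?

16796

Rooted ordered (plane) trees on m nodes have m−1 edges and are counted by C_{m−1}; m = 11 gives C_10.
C_10 = C_9 · 2(2·9+1)/(9+2) = 4862 · 38/11 = 16796.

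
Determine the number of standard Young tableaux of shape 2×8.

Standard Young tableaux of shape 2×n are counted by C_n; here n = 8.
C_8 = C(16,8)/9 = 12870/9 = 1430.

1430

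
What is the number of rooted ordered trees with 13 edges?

Rooted ordered trees with n edges are counted by C_n; here n = 13.
C_13 = 742900.

742900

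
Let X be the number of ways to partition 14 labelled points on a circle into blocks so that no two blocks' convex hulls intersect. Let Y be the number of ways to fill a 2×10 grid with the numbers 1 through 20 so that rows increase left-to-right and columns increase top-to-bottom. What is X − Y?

2657644

The non-crossing partitions of [14] form a lattice of size C_14. So X = C_14 = 2674440.
By the hook-length formula (or a Dyck-path bijection), SYT of shape 2×10 number C_10. So Y = C_10 = 16796.
X − Y = 2674440 − 16796 = 2657644.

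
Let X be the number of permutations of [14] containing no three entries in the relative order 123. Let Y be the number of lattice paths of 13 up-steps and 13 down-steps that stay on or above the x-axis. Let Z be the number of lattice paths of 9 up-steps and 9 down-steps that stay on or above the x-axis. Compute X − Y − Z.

Permutations of [n] avoiding any single length-3 pattern are counted by C_n; here n = 14. So X = C_14 = 2674440.
Paths of 13 up- and 13 down-steps that never dip below the axis are Dyck paths; their count is C_13. So Y = C_13 = 742900.
A Dyck path with 9 up-steps and 9 down-steps has semilength 9, so there are C_9 of them. So Z = C_9 = 4862.
X − Y − Z = 2674440 − 742900 − 4862 = 1926678.

1926678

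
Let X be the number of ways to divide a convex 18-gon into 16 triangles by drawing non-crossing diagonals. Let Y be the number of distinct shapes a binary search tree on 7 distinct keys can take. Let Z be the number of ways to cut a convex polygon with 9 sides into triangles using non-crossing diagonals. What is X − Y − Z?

A convex 18-gon is triangulated into 16 triangles, and the number of such triangulations is the Catalan number C_{18−2} = C_16. So X = C_16 = 35357670.
Binary trees (left/right distinguished) on n nodes are counted by C_n; here n = 7. So Y = C_7 = 429.
Triangulations of a convex m-gon are counted by C_{m−2}; with m = 9 this is C_7. So Z = C_7 = 429.
X − Y − Z = 35357670 − 429 − 429 = 35356812.

35356812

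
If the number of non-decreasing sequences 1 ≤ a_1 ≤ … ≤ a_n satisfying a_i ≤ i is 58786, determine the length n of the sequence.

11

Such sub-staircase sequences of length n are counted by C_n. The Catalan number equal to 58786 is C_11.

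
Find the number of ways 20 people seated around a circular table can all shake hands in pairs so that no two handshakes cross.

16796

Non-crossing handshake pairings of 2n people are counted by C_n; 20 people gives n = 10.
C_10 = 16796.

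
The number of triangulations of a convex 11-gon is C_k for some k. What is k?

A convex 11-gon is triangulated into 9 triangles, and the number of such triangulations is the Catalan number C_{11−2} = C_9.

9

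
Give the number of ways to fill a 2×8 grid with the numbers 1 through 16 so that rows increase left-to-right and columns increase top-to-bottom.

1430

Standard Young tableaux of shape 2×n are counted by C_n; here n = 8.
C_8 = C_7 · 2(2·7+1)/(7+2) = 429 · 30/9 = 1430.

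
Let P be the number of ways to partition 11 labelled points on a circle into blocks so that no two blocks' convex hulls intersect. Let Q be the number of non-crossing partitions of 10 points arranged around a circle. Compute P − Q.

Non-crossing partitions of an n-element set are counted by C_n; here n = 11. So P = C_11 = 58786.
Non-crossing partitions of an n-element set are counted by C_n; here n = 10. So Q = C_10 = 16796.
P − Q = 58786 − 16796 = 41990.

41990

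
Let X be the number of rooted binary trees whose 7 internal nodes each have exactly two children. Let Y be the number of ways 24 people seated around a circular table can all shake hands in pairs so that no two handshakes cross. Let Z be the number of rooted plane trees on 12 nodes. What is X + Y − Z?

The number of full binary trees on 7 internal nodes is the Catalan number C_7. So X = C_7 = 429.
Non-crossing handshake pairings of 2n people are counted by C_n; 24 people gives n = 12. So Y = C_12 = 208012.
Rooted ordered (plane) trees on m nodes have m−1 edges and are counted by C_{m−1}; m = 12 gives C_11. So Z = C_11 = 58786.
X + Y − Z = 429 + 208012 − 58786 = 149655.

149655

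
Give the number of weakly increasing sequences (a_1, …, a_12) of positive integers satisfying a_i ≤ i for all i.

208012

Such sub-staircase sequences of length n are counted by C_n; here n = 12.
C_12 = C(24,12)/13 = 2704156/13 = 208012.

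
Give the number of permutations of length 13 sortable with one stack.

Stack-sortable permutations are exactly the 231-avoiding ones, counted by C_n; here n = 13.
C_13 = 742900.

742900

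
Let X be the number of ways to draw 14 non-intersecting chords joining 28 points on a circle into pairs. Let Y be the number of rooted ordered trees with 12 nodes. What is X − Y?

2615654

Non-crossing perfect matchings of 2n points on a circle are counted by C_n; with 28 points, n = 14. So X = C_14 = 2674440.
A rooted plane tree on 12 nodes has 11 edges, and such trees are counted by C_11. So Y = C_11 = 58786.
X − Y = 2674440 − 58786 = 2615654.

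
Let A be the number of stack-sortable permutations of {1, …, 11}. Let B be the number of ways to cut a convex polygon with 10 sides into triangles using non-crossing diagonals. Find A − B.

57356

Stack-sortable permutations are exactly the 231-avoiding ones, counted by C_n; here n = 11. So A = C_11 = 58786.
Triangulations of a convex m-gon are counted by C_{m−2}; with m = 10 this is C_8. So B = C_8 = 1430.
A − B = 58786 − 1430 = 57356.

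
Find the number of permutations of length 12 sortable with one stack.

208012

Stack-sortable permutations are exactly the 231-avoiding ones, counted by C_n; here n = 12.
C_12 = C(24,12)/13 = 2704156/13 = 208012.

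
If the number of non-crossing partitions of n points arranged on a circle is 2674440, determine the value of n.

14

Non-crossing partitions of [n] are counted by C_n. Since C_14 = 2674440, the index is 14.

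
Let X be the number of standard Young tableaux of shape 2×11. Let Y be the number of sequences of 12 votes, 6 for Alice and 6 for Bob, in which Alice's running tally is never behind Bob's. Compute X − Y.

58654

Standard Young tableaux of shape 2×n are counted by C_n; here n = 11. So X = C_11 = 58786.
Reading a vote for the leader as '(' and for the other as ')' turns such a sequence into a balanced string of 6 pairs, so the count is C_6. So Y = C_6 = 132.
X − Y = 58786 − 132 = 58654.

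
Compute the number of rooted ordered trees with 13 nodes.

Rooted ordered (plane) trees on m nodes have m−1 edges and are counted by C_{m−1}; m = 13 gives C_12.
C_12 = C_11 · 2(2·11+1)/(11+2) = 58786 · 46/13 = 208012.

208012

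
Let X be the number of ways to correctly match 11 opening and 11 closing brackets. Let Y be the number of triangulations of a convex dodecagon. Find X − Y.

41990

A balanced arrangement of 11 bracket pairs is a Dyck word of semilength 11, so the count is C_11. So X = C_11 = 58786.
The number of triangulations of a 12-gon is the Catalan number C_10 (index = sides − 2). So Y = C_10 = 16796.
X − Y = 58786 − 16796 = 41990.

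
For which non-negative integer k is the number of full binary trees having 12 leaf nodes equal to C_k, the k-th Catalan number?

Full binary trees with 12 leaves have 12−1 = 11 internal nodes, so there are C_11 of them.

11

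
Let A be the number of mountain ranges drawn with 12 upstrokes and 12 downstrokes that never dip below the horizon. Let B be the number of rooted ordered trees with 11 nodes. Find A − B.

Dyck paths of semilength n (length 2n) are counted by C_n; here n = 12. So A = C_12 = 208012.
Rooted ordered (plane) trees on m nodes have m−1 edges and are counted by C_{m−1}; m = 11 gives C_10. So B = C_10 = 16796.
A − B = 208012 − 16796 = 191216.

191216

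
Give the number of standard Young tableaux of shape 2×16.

By the hook-length formula (or a Dyck-path bijection), SYT of shape 2×16 number C_16.
C_16 = C(32,16)/17 = 601080390/17 = 35357670.

35357670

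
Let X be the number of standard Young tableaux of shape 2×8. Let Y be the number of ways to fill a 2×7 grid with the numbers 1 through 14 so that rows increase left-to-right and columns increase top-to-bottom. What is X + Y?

1859

Standard Young tableaux of shape 2×n are counted by C_n; here n = 8. So X = C_8 = 1430.
Standard Young tableaux of shape 2×n are counted by C_n; here n = 7. So Y = C_7 = 429.
X + Y = 1430 + 429 = 1859.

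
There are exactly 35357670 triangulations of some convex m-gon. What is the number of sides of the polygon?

Triangulations of a convex m-gon are counted by C_{m−2}. The Catalan number equal to 35357670 is C_16.
So m − 2 = 16, giving m = 18 sides.

18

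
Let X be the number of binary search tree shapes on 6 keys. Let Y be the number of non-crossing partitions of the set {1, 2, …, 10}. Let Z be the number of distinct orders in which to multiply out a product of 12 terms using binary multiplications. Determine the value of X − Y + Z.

Binary trees (left/right distinguished) on n nodes are counted by C_n; here n = 6. So X = C_6 = 132.
The non-crossing partitions of [10] form a lattice of size C_10. So Y = C_10 = 16796.
Bracketing 12 factors into binary products is counted by C_{12−1} = C_11. So Z = C_11 = 58786.
X − Y + Z = 132 − 16796 + 58786 = 42122.

42122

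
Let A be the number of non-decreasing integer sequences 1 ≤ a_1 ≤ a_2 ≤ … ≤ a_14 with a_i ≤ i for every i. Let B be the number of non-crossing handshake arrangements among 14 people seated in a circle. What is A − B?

Such sub-staircase sequences of length n are counted by C_n; here n = 14. So A = C_14 = 2674440.
With 14 = 2·7 people, non-crossing handshake pairings are non-crossing perfect matchings on a circle, counted by C_7. So B = C_7 = 429.
A − B = 2674440 − 429 = 2674011.

2674011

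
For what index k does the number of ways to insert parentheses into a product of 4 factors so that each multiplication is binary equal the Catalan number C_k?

Bracketing 4 factors into binary products is counted by C_{4−1} = C_3.

3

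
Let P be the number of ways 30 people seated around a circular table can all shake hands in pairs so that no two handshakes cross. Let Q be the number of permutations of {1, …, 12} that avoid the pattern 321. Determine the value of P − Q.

9486833

Non-crossing handshake pairings of 2n people are counted by C_n; 30 people gives n = 15. So P = C_15 = 9694845.
Permutations of [n] avoiding any single length-3 pattern are counted by C_n; here n = 12. So Q = C_12 = 208012.
P − Q = 9694845 − 208012 = 9486833.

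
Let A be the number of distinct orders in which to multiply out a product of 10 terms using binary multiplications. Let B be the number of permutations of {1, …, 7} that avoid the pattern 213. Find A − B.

4433

Bracketing 10 factors into binary products is counted by C_{10−1} = C_9. So A = C_9 = 4862.
For any fixed pattern of length 3, the pattern-avoiding permutations of [7] number C_7. So B = C_7 = 429.
A − B = 4862 − 429 = 4433.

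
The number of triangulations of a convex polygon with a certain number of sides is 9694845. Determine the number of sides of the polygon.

17

Triangulations of a convex m-gon are counted by C_{m−2}. Since C_15 = 9694845, the index is 15.
So m − 2 = 15, giving m = 17 sides.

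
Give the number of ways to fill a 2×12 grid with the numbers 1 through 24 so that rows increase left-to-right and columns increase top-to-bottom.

208012

Standard Young tableaux of shape 2×n are counted by C_n; here n = 12.
C_12 = C(24,12)/13 = 2704156/13 = 208012.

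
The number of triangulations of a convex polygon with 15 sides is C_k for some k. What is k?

13

Triangulations of a convex m-gon are counted by C_{m−2}; with m = 15 this is C_13.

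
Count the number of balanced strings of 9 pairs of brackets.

A balanced arrangement of 9 bracket pairs is a Dyck word of semilength 9, so the count is C_9.
C_9 = C_8 · 2(2·8+1)/(8+2) = 1430 · 34/10 = 4862.

4862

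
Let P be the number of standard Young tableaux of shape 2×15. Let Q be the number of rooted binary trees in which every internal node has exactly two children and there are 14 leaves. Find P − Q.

Standard Young tableaux of shape 2×n are counted by C_n; here n = 15. So P = C_15 = 9694845.
Full binary trees with 14 leaves have 14−1 = 13 internal nodes, so there are C_13 of them. So Q = C_13 = 742900.
P − Q = 9694845 − 742900 = 8951945.

8951945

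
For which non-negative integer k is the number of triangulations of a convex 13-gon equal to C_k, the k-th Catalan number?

A convex 13-gon is triangulated into 11 triangles, and the number of such triangulations is the Catalan number C_{13−2} = C_11.

11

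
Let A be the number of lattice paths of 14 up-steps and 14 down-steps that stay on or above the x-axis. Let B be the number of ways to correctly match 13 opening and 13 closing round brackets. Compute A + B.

3417340

A Dyck path with 14 up-steps and 14 down-steps has semilength 14, so there are C_14 of them. So A = C_14 = 2674440.
A balanced arrangement of 13 bracket pairs is a Dyck word of semilength 13, so the count is C_13. So B = C_13 = 742900.
A + B = 2674440 + 742900 = 3417340.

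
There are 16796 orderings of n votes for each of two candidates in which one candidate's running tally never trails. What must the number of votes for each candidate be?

Such ballot sequences with n votes each are counted by C_n. The Catalan number equal to 16796 is C_10.

10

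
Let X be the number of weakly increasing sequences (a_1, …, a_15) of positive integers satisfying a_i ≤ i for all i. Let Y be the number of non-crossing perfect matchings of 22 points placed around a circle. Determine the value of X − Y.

Weakly increasing sequences with a_i ≤ i biject with Dyck paths of semilength 15, so there are C_15. So X = C_15 = 9694845.
Non-crossing perfect matchings of 2n points on a circle are counted by C_n; with 22 points, n = 11. So Y = C_11 = 58786.
X − Y = 9694845 − 58786 = 9636059.

9636059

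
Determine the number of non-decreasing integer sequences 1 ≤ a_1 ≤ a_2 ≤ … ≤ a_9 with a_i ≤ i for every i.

4862

Weakly increasing sequences with a_i ≤ i biject with Dyck paths of semilength 9, so there are C_9.
C_9 = C(18,9)/10 = 48620/10 = 4862.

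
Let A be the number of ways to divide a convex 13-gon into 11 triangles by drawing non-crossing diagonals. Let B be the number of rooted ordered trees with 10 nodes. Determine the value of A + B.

A convex 13-gon is triangulated into 11 triangles, and the number of such triangulations is the Catalan number C_{13−2} = C_11. So A = C_11 = 58786.
A rooted plane tree on 10 nodes has 9 edges, and such trees are counted by C_9. So B = C_9 = 4862.
A + B = 58786 + 4862 = 63648.

63648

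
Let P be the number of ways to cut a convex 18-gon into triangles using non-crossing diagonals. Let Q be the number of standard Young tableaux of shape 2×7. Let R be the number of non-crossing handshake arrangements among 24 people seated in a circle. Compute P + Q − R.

35150087

The number of triangulations of an 18-gon is the Catalan number C_16 (index = sides − 2). So P = C_16 = 35357670.
Standard Young tableaux of shape 2×n are counted by C_n; here n = 7. So Q = C_7 = 429.
Non-crossing handshake pairings of 2n people are counted by C_n; 24 people gives n = 12. So R = C_12 = 208012.
P + Q − R = 35357670 + 429 − 208012 = 35150087.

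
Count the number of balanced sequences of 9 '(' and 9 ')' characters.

Balanced strings of n pairs of brackets are counted by C_n; here n = 9.
C_9 = C(18,9)/10 = 48620/10 = 4862.

4862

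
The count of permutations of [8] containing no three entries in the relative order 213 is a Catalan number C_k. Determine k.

8

For any fixed pattern of length 3, the pattern-avoiding permutations of [8] number C_8.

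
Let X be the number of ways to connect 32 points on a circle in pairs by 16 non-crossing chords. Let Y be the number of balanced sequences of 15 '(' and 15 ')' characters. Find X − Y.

Non-crossing perfect matchings of 2n points on a circle are counted by C_n; with 32 points, n = 16. So X = C_16 = 35357670.
Balanced strings of n pairs of brackets are counted by C_n; here n = 15. So Y = C_15 = 9694845.
X − Y = 35357670 − 9694845 = 25662825.

25662825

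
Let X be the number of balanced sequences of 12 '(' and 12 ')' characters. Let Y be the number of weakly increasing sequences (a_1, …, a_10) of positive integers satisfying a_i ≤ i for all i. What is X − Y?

191216

A balanced arrangement of 12 bracket pairs is a Dyck word of semilength 12, so the count is C_12. So X = C_12 = 208012.
Such sub-staircase sequences of length n are counted by C_n; here n = 10. So Y = C_10 = 16796.
X − Y = 208012 − 16796 = 191216.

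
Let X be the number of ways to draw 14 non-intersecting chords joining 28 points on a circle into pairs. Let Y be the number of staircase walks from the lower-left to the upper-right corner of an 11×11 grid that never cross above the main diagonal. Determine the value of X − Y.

2615654

Non-crossing perfect matchings of 2n points on a circle are counted by C_n; with 28 points, n = 14. So X = C_14 = 2674440.
Monotone paths in an n×n grid that stay weakly below the diagonal are counted by C_n; here n = 11. So Y = C_11 = 58786.
X − Y = 2674440 − 58786 = 2615654.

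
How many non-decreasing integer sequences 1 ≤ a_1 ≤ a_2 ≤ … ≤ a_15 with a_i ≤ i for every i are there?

Weakly increasing sequences with a_i ≤ i biject with Dyck paths of semilength 15, so there are C_15.
C_15 = C_14 · 2(2·14+1)/(14+2) = 2674440 · 58/16 = 9694845.

9694845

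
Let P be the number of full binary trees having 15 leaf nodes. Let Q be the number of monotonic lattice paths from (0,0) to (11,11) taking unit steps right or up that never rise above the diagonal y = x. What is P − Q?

2615654

Full binary trees with 15 leaves have 15−1 = 14 internal nodes, so there are C_14 of them. So P = C_14 = 2674440.
Monotone paths in an n×n grid that stay weakly below the diagonal are counted by C_n; here n = 11. So Q = C_11 = 58786.
P − Q = 2674440 − 58786 = 2615654.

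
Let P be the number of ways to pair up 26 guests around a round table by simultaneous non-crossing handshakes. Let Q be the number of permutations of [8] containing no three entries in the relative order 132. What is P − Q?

741470

With 26 = 2·13 people, non-crossing handshake pairings are non-crossing perfect matchings on a circle, counted by C_13. So P = C_13 = 742900.
Permutations of [n] avoiding any single length-3 pattern are counted by C_n; here n = 8. So Q = C_8 = 1430.
P − Q = 742900 − 1430 = 741470.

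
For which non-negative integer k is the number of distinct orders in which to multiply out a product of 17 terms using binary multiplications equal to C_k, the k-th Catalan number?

16

Ways to associate a product of 17 factors correspond to binary trees on 17 leaves, so the count is C_16.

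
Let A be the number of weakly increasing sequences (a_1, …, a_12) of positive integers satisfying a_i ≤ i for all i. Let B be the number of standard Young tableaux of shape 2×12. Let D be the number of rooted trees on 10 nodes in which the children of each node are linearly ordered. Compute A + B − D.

Such sub-staircase sequences of length n are counted by C_n; here n = 12. So A = C_12 = 208012.
By the hook-length formula (or a Dyck-path bijection), SYT of shape 2×12 number C_12. So B = C_12 = 208012.
Rooted ordered (plane) trees on m nodes have m−1 edges and are counted by C_{m−1}; m = 10 gives C_9. So D = C_9 = 4862.
A + B − D = 208012 + 208012 − 4862 = 411162.

411162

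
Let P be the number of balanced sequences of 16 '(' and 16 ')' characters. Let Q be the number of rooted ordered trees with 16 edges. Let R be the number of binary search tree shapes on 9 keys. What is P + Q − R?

70710478

With 16 pairs the number of balanced bracket strings is the Catalan number C_16. So P = C_16 = 35357670.
A rooted plane tree with 16 edges has 17 nodes, and the count is C_16. So Q = C_16 = 35357670.
Rooted binary trees with 9 nodes (each child slot possibly empty) number C_9. So R = C_9 = 4862.
P + Q − R = 35357670 + 35357670 − 4862 = 70710478.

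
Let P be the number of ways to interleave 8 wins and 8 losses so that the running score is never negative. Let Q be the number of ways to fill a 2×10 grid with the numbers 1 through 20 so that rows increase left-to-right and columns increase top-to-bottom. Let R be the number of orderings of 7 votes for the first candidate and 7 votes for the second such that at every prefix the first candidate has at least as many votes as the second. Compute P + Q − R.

Reading a vote for the leader as '(' and for the other as ')' turns such a sequence into a balanced string of 8 pairs, so the count is C_8. So P = C_8 = 1430.
By the hook-length formula (or a Dyck-path bijection), SYT of shape 2×10 number C_10. So Q = C_10 = 16796.
Ballot sequences with n votes each where one side never trails are Dyck words, counted by C_n; here n = 7. So R = C_7 = 429.
P + Q − R = 1430 + 16796 − 429 = 17797.

17797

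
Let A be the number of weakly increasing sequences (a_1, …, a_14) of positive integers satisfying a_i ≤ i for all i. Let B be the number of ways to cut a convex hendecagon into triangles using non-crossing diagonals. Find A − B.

Weakly increasing sequences with a_i ≤ i biject with Dyck paths of semilength 14, so there are C_14. So A = C_14 = 2674440.
Triangulations of a convex m-gon are counted by C_{m−2}; with m = 11 this is C_9. So B = C_9 = 4862.
A − B = 2674440 − 4862 = 2669578.

2669578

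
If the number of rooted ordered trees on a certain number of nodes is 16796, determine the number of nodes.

11

Rooted ordered trees on m nodes are counted by C_{m−1}. Since C_10 = 16796, the index is 10.
So the index is 10, and the number of nodes is 10 + 1 = 11.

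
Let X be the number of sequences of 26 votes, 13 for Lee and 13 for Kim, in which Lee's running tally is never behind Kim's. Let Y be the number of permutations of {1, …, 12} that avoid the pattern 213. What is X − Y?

Ballot sequences with n votes each where one side never trails are Dyck words, counted by C_n; here n = 13. So X = C_13 = 742900.
For any fixed pattern of length 3, the pattern-avoiding permutations of [12] number C_12. So Y = C_12 = 208012.
X − Y = 742900 − 208012 = 534888.

534888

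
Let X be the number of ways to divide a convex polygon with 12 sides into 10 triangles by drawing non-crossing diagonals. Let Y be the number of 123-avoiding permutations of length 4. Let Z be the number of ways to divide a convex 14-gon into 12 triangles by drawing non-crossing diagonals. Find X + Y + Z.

The number of triangulations of a 12-gon is the Catalan number C_10 (index = sides − 2). So X = C_10 = 16796.
Permutations of [n] avoiding any single length-3 pattern are counted by C_n; here n = 4. So Y = C_4 = 14.
Triangulations of a convex m-gon are counted by C_{m−2}; with m = 14 this is C_12. So Z = C_12 = 208012.
X + Y + Z = 16796 + 14 + 208012 = 224822.

224822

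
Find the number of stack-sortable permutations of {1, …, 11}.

Stack-sortable permutations are exactly the 231-avoiding ones, counted by C_n; here n = 11.
C_11 = C(22,11)/12 = 705432/12 = 58786.

58786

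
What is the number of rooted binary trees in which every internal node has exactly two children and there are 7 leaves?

Full binary trees with 7 leaves have 7−1 = 6 internal nodes, so there are C_6 of them.
C_6 = C(12,6)/7 = 924/7 = 132.

132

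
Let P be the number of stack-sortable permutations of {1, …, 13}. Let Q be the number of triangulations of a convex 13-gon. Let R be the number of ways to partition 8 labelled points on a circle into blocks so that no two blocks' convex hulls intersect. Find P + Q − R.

By Knuth's characterisation, the stack-sortable permutations of length 13 are the 231-avoiders, numbering C_13. So P = C_13 = 742900.
A convex 13-gon is triangulated into 11 triangles, and the number of such triangulations is the Catalan number C_{13−2} = C_11. So Q = C_11 = 58786.
The non-crossing partitions of [8] form a lattice of size C_8. So R = C_8 = 1430.
P + Q − R = 742900 + 58786 − 1430 = 800256.

800256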